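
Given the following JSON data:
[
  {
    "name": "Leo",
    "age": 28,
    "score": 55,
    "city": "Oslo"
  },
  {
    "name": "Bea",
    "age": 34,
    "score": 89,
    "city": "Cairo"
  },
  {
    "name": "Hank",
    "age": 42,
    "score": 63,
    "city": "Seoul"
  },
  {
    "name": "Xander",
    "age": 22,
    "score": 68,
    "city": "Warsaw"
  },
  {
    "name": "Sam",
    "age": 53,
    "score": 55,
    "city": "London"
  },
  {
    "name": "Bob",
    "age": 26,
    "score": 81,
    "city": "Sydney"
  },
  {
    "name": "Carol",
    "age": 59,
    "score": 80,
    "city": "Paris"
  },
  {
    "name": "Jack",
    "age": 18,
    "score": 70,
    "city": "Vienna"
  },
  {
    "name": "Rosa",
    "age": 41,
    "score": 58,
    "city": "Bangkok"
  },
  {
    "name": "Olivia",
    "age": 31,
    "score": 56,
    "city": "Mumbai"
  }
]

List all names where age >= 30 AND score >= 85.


Checking both conditions:
  Leo (age=28, score=55) -> no
  Bea (age=34, score=89) -> YES
  Hank (age=42, score=63) -> no
  Xander (age=22, score=68) -> no
  Sam (age=53, score=55) -> no
  Bob (age=26, score=81) -> no
  Carol (age=59, score=80) -> no
  Jack (age=18, score=70) -> no
  Rosa (age=41, score=58) -> no
  Olivia (age=31, score=56) -> no


ANSWER: Bea


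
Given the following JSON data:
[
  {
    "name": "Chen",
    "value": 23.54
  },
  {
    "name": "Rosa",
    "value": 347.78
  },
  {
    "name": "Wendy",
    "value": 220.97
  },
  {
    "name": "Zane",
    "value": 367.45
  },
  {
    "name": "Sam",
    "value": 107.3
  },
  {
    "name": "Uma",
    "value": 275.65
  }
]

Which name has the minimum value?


Comparing values:
  Chen: 23.54
  Rosa: 347.78
  Wendy: 220.97
  Zane: 367.45
  Sam: 107.3
  Uma: 275.65
Minimum: Chen (23.54)

ANSWER: Chen


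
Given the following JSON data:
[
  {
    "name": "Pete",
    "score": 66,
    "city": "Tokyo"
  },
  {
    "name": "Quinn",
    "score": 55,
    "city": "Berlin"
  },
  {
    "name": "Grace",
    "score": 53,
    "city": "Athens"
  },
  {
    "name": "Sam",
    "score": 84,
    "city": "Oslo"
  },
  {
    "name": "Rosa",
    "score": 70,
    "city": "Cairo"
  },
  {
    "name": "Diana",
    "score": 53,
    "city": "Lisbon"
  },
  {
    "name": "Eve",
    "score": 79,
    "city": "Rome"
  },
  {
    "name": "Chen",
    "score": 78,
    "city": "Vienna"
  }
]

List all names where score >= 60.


Filtering records where score >= 60:
  Pete (score=66) -> YES
  Quinn (score=55) -> no
  Grace (score=53) -> no
  Sam (score=84) -> YES
  Rosa (score=70) -> YES
  Diana (score=53) -> no
  Eve (score=79) -> YES
  Chen (score=78) -> YES


ANSWER: Pete, Sam, Rosa, Eve, Chen


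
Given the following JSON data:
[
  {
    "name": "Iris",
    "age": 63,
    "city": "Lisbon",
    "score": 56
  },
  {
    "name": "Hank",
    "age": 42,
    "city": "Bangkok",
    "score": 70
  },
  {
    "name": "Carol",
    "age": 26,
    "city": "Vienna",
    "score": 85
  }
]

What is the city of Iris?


Looking up record where name = Iris
Record index: 0
Field 'city' = Lisbon

ANSWER: Lisbon


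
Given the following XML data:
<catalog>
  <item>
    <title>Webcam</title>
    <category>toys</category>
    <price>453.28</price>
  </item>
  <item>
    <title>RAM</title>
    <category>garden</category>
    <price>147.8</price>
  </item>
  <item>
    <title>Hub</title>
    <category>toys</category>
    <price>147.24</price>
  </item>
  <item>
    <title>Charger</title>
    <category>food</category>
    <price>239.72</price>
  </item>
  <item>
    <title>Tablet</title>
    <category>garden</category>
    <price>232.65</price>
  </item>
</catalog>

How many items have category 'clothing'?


Scanning <item> elements for <category>clothing</category>:
Count: 0

ANSWER: 0


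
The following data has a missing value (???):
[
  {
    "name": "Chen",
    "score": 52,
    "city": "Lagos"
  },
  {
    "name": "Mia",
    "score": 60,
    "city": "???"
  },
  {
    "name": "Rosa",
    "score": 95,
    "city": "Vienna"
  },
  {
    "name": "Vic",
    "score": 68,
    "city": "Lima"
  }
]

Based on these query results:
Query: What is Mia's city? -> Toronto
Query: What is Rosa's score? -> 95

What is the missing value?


The missing value is Mia's city
From query: Mia's city = Toronto

ANSWER: Toronto


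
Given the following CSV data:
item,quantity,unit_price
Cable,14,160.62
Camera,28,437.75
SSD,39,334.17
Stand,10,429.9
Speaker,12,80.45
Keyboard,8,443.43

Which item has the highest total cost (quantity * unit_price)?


Computing row totals:
  Cable: 2248.68
  Camera: 12257.0
  SSD: 13032.63
  Stand: 4299.0
  Speaker: 965.4
  Keyboard: 3547.44
Maximum: SSD (13032.63)

ANSWER: SSD


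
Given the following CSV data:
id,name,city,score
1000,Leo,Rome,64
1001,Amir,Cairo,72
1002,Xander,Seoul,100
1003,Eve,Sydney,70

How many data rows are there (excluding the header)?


Counting rows (excluding header):
Header: id,name,city,score
Data rows: 4

ANSWER: 4


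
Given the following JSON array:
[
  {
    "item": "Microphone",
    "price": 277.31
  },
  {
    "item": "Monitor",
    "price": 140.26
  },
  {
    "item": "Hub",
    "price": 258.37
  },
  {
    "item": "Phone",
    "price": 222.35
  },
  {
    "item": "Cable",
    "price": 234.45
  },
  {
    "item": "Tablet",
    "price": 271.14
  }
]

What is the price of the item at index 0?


Array index 0 -> Microphone
price = 277.31

ANSWER: 277.31


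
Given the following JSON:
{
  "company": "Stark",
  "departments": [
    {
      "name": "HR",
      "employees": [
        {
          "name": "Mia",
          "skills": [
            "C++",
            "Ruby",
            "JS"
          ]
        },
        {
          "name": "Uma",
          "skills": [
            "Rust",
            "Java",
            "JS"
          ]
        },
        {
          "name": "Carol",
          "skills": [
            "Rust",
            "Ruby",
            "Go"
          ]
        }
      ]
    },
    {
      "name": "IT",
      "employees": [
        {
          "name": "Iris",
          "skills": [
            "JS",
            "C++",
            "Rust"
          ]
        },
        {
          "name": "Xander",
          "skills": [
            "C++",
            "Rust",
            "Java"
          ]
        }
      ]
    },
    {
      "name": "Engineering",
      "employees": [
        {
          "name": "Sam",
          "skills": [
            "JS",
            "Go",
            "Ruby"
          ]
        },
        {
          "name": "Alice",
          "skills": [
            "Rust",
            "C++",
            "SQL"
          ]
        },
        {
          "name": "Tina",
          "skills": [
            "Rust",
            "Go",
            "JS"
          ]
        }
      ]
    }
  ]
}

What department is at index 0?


Path: departments[0].name
Value: HR

ANSWER: HR


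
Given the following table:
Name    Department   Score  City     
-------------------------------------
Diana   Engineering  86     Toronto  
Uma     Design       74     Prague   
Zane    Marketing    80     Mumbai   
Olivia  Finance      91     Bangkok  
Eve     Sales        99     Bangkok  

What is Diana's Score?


Row 1: Diana
Score = 86

ANSWER: 86


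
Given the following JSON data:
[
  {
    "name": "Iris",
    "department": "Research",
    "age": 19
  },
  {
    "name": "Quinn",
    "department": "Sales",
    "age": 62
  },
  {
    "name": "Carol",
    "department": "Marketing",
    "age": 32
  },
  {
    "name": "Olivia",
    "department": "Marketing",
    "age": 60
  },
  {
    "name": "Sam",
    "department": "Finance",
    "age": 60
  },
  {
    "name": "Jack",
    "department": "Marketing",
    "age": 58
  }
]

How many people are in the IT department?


Scanning records for department = IT
  No matches found
Count: 0

ANSWER: 0


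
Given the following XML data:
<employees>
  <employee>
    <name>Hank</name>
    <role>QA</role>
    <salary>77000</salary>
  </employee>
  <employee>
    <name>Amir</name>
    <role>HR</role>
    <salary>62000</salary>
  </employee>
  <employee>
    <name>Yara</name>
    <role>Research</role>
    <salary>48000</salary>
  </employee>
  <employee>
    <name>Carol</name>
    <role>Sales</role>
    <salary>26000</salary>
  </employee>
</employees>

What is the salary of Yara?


Searching for <employee> with <name>Yara</name>
Found at position 3
<salary>48000</salary>

ANSWER: 48000


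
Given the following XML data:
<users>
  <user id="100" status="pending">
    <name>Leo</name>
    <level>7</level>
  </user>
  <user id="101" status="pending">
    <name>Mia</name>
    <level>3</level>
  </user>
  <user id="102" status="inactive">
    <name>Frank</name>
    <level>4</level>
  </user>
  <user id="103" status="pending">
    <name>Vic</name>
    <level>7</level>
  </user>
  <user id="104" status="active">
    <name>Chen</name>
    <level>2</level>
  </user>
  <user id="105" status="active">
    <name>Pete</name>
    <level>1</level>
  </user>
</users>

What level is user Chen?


Finding user: Chen
<level>2</level>

ANSWER: 2


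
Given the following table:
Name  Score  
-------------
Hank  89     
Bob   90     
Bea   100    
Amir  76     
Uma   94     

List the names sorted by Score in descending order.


Sorting by Score (descending):
  Bea: 100
  Uma: 94
  Bob: 90
  Hank: 89
  Amir: 76


ANSWER: Bea, Uma, Bob, Hank, Amir


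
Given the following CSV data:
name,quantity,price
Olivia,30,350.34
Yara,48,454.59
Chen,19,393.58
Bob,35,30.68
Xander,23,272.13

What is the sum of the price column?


Values in 'price' column:
  Row 1: 350.34
  Row 2: 454.59
  Row 3: 393.58
  Row 4: 30.68
  Row 5: 272.13
Sum = 350.34 + 454.59 + 393.58 + 30.68 + 272.13 = 1501.32

ANSWER: 1501.32


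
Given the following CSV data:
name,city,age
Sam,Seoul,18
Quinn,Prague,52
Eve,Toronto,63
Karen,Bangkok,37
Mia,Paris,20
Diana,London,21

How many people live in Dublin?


Scanning city column for 'Dublin':
Total matches: 0

ANSWER: 0


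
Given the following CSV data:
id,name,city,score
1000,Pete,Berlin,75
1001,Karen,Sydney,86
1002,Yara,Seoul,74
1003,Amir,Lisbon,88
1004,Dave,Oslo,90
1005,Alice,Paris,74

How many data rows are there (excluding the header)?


Counting rows (excluding header):
Header: id,name,city,score
Data rows: 6

ANSWER: 6


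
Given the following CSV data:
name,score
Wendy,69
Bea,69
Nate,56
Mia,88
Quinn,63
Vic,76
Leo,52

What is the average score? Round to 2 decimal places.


Scores: 69, 69, 56, 88, 63, 76, 52
Sum = 473
Count = 7
Average = 473 / 7 = 67.57

ANSWER: 67.57


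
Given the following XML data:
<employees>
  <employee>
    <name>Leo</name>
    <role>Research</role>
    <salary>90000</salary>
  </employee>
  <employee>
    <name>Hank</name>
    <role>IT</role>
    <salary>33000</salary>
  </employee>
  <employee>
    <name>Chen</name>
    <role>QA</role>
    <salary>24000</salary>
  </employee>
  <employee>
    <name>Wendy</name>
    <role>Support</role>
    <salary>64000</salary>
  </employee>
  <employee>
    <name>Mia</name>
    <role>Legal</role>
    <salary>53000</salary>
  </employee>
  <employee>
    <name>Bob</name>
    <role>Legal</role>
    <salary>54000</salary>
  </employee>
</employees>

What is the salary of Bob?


Searching for <employee> with <name>Bob</name>
Found at position 6
<salary>54000</salary>

ANSWER: 54000


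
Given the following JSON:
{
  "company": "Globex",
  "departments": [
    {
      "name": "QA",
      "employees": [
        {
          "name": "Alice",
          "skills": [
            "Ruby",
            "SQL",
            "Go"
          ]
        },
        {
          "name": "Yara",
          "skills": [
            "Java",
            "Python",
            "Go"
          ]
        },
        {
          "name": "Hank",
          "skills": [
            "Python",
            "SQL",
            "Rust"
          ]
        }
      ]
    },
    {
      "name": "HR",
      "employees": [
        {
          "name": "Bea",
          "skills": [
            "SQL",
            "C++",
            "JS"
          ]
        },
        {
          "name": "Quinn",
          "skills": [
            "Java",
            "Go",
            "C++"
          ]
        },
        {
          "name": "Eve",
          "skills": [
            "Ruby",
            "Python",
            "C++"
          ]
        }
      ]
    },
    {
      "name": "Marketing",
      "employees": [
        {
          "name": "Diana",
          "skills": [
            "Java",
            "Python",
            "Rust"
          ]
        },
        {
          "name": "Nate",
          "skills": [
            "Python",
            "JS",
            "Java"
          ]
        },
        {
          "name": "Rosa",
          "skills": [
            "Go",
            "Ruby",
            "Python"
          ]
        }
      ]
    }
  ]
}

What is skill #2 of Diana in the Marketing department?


Path: departments[2].employees[0].skills[1]
Value: Python

ANSWER: Python


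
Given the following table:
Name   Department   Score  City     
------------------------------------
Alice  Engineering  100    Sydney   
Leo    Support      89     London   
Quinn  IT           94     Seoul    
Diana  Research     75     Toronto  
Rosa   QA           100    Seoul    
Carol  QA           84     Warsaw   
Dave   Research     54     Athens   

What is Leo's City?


Row 2: Leo
City = London

ANSWER: London


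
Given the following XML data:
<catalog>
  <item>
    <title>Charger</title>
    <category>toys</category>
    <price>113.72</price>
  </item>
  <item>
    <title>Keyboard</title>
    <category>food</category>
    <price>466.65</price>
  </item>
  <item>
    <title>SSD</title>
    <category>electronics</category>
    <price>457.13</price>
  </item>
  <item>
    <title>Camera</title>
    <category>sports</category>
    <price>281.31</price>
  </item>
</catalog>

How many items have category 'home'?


Scanning <item> elements for <category>home</category>:
Count: 0

ANSWER: 0


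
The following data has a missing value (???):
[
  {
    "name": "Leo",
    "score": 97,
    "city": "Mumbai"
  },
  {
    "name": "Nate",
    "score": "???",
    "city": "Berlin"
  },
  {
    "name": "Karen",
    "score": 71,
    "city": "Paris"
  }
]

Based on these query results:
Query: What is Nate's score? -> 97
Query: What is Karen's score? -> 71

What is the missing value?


The missing value is Nate's score
From query: Nate's score = 97

ANSWER: 97


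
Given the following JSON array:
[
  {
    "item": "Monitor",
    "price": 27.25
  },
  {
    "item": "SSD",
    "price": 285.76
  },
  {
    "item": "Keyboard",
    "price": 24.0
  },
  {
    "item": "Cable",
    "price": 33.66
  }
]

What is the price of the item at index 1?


Array index 1 -> SSD
price = 285.76

ANSWER: 285.76


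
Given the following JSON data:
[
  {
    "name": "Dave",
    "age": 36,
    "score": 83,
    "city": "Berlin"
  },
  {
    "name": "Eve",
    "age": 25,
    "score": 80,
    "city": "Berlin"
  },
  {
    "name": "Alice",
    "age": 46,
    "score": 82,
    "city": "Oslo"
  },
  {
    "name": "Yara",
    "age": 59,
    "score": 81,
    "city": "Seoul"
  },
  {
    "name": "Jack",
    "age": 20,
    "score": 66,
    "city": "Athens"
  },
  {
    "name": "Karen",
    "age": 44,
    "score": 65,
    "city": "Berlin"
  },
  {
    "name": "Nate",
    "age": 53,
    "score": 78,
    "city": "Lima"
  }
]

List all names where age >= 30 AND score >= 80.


Checking both conditions:
  Dave (age=36, score=83) -> YES
  Eve (age=25, score=80) -> no
  Alice (age=46, score=82) -> YES
  Yara (age=59, score=81) -> YES
  Jack (age=20, score=66) -> no
  Karen (age=44, score=65) -> no
  Nate (age=53, score=78) -> no


ANSWER: Dave, Alice, Yara


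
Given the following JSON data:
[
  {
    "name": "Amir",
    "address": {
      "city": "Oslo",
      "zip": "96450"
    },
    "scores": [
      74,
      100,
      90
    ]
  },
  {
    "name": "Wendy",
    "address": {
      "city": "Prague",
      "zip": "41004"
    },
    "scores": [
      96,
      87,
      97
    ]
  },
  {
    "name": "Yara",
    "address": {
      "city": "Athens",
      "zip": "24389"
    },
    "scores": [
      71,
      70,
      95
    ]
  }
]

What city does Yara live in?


Path: records[2].address.city
Value: Athens

ANSWER: Athens


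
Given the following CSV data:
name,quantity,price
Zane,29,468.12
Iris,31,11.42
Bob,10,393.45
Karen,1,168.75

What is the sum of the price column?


Values in 'price' column:
  Row 1: 468.12
  Row 2: 11.42
  Row 3: 393.45
  Row 4: 168.75
Sum = 468.12 + 11.42 + 393.45 + 168.75 = 1041.74

ANSWER: 1041.74


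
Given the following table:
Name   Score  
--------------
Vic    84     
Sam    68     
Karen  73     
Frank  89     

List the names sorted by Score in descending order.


Sorting by Score (descending):
  Frank: 89
  Vic: 84
  Karen: 73
  Sam: 68


ANSWER: Frank, Vic, Karen, Sam


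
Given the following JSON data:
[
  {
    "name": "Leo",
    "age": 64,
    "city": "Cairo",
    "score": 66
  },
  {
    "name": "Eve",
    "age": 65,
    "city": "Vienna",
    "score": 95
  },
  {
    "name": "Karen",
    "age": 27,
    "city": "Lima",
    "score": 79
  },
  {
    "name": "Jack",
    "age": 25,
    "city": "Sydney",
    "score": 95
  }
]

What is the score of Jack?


Looking up record where name = Jack
Record index: 3
Field 'score' = 95

ANSWER: 95


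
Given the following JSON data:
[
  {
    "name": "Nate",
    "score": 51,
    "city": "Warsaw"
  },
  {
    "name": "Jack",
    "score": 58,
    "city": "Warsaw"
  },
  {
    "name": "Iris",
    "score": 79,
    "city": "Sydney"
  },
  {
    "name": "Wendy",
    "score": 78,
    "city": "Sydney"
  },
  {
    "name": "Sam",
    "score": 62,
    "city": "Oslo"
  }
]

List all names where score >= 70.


Filtering records where score >= 70:
  Nate (score=51) -> no
  Jack (score=58) -> no
  Iris (score=79) -> YES
  Wendy (score=78) -> YES
  Sam (score=62) -> no


ANSWER: Iris, Wendy


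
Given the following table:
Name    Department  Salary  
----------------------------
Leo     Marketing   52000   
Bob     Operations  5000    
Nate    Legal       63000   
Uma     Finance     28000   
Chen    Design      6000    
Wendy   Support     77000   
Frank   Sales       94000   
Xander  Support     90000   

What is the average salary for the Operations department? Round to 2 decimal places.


Operations department members:
  Bob: 5000
Sum = 5000
Count = 1
Average = 5000 / 1 = 5000.00

ANSWER: 5000.00


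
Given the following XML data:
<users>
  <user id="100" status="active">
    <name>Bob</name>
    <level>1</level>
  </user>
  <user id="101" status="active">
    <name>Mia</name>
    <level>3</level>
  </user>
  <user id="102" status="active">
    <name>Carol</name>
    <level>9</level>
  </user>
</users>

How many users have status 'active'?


Counting users with status='active':
  Bob (id=100) -> MATCH
  Mia (id=101) -> MATCH
  Carol (id=102) -> MATCH
Count: 3

ANSWER: 3


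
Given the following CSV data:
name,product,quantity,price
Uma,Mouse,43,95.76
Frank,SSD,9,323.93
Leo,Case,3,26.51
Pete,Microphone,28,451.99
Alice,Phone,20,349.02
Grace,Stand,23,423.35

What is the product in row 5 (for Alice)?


Row 5: Alice
Column 'product' = Phone

ANSWER: Phone


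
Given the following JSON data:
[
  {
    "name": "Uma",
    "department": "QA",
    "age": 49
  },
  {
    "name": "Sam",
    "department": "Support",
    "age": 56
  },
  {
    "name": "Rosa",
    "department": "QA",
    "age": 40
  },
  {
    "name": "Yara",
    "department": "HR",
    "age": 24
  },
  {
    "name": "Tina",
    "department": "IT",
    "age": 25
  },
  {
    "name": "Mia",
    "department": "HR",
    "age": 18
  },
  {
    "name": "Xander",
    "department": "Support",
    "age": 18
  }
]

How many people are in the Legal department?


Scanning records for department = Legal
  No matches found
Count: 0

ANSWER: 0


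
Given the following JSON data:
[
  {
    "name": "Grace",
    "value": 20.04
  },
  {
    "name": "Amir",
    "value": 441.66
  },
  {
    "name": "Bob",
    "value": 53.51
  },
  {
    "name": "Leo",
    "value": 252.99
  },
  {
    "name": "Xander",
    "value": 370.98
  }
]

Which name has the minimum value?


Comparing values:
  Grace: 20.04
  Amir: 441.66
  Bob: 53.51
  Leo: 252.99
  Xander: 370.98
Minimum: Grace (20.04)

ANSWER: Grace


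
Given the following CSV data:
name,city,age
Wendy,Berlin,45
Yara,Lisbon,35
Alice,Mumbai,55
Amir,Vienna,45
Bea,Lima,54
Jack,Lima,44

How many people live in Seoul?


Scanning city column for 'Seoul':
Total matches: 0

ANSWER: 0


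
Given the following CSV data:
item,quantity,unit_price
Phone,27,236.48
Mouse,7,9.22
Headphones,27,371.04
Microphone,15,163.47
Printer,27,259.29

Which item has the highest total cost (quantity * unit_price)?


Computing row totals:
  Phone: 6384.96
  Mouse: 64.54
  Headphones: 10018.08
  Microphone: 2452.05
  Printer: 7000.83
Maximum: Headphones (10018.08)

ANSWER: Headphones


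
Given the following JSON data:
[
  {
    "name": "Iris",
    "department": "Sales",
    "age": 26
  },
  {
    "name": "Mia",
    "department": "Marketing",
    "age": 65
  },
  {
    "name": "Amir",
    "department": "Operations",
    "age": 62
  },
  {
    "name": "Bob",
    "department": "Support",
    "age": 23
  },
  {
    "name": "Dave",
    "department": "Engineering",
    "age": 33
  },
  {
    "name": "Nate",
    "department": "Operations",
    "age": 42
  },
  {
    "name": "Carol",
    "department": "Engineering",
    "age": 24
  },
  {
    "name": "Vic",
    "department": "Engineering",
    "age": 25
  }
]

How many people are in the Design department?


Scanning records for department = Design
  No matches found
Count: 0

ANSWER: 0


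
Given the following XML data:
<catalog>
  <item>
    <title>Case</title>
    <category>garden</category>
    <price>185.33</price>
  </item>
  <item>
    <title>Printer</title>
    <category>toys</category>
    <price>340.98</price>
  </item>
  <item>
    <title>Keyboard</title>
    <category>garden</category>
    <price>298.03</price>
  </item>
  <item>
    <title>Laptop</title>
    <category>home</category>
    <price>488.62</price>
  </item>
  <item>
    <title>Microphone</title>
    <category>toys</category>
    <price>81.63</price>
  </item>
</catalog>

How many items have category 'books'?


Scanning <item> elements for <category>books</category>:
Count: 0

ANSWER: 0


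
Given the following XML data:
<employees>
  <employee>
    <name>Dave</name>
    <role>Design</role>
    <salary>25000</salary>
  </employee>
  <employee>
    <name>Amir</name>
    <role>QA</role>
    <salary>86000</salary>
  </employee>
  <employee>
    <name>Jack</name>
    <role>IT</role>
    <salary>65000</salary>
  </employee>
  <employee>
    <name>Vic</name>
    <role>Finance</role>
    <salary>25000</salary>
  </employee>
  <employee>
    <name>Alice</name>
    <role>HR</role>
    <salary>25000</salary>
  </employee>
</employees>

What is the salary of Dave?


Searching for <employee> with <name>Dave</name>
Found at position 1
<salary>25000</salary>

ANSWER: 25000


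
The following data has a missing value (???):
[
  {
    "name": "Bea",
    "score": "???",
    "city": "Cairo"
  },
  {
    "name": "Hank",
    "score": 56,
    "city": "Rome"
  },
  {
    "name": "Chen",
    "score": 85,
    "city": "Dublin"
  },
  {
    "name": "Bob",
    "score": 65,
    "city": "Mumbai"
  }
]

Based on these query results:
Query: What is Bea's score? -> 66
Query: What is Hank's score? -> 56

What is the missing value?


The missing value is Bea's score
From query: Bea's score = 66

ANSWER: 66


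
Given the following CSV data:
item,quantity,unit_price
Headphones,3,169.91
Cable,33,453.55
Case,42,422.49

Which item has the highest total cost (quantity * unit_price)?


Computing row totals:
  Headphones: 509.73
  Cable: 14967.15
  Case: 17744.58
Maximum: Case (17744.58)

ANSWER: Case


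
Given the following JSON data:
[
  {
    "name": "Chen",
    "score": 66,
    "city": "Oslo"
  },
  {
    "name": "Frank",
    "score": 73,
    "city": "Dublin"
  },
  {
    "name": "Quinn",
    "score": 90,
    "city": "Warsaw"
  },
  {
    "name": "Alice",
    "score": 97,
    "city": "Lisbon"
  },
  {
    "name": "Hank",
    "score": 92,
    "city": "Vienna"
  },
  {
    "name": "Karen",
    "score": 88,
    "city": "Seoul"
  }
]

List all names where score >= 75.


Filtering records where score >= 75:
  Chen (score=66) -> no
  Frank (score=73) -> no
  Quinn (score=90) -> YES
  Alice (score=97) -> YES
  Hank (score=92) -> YES
  Karen (score=88) -> YES


ANSWER: Quinn, Alice, Hank, Karen


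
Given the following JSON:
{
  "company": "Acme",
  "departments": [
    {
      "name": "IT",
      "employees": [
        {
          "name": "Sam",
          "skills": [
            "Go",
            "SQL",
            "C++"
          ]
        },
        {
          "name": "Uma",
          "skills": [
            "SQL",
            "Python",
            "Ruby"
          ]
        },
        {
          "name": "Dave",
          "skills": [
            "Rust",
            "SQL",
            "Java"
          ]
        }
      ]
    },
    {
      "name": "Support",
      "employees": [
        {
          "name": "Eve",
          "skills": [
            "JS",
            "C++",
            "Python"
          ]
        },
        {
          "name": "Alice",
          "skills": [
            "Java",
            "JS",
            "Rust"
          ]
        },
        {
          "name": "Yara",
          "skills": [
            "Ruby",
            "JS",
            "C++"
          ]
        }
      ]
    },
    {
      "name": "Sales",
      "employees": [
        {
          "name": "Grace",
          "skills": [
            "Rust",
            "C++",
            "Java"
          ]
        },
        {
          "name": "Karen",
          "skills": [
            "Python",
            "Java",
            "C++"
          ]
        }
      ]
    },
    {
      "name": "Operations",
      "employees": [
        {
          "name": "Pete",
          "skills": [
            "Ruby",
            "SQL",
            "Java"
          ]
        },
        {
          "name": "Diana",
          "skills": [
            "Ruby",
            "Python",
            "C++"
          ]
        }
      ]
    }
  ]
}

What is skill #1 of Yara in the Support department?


Path: departments[1].employees[2].skills[0]
Value: Ruby

ANSWER: Ruby


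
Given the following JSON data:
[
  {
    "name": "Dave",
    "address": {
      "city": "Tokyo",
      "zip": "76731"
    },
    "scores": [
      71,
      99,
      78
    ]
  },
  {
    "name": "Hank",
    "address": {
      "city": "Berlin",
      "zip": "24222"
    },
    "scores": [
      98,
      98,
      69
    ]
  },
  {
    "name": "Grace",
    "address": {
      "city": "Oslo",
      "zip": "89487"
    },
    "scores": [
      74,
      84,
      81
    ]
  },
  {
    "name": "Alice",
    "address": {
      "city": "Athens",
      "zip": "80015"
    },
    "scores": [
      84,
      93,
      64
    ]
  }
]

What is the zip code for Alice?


Path: records[3].address.zip
Value: 80015

ANSWER: 80015


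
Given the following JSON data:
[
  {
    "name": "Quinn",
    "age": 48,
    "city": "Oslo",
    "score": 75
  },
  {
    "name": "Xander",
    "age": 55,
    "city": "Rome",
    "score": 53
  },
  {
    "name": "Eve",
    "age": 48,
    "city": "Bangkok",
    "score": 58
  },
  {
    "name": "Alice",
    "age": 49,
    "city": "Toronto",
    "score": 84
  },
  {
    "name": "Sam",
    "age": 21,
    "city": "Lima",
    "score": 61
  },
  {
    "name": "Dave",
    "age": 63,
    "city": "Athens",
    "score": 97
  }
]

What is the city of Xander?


Looking up record where name = Xander
Record index: 1
Field 'city' = Rome

ANSWER: Rome


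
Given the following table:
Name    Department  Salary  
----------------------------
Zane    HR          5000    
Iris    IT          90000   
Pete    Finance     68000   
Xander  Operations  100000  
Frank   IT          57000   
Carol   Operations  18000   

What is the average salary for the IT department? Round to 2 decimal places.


IT department members:
  Iris: 90000
  Frank: 57000
Sum = 147000
Count = 2
Average = 147000 / 2 = 73500.00

ANSWER: 73500.00


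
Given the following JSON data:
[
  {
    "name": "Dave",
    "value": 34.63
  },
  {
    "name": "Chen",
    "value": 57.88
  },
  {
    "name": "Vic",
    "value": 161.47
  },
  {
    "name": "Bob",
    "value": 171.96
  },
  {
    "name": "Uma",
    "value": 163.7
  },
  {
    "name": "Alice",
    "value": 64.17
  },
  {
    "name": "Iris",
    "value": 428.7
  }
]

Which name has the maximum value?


Comparing values:
  Dave: 34.63
  Chen: 57.88
  Vic: 161.47
  Bob: 171.96
  Uma: 163.7
  Alice: 64.17
  Iris: 428.7
Maximum: Iris (428.7)

ANSWER: Iris


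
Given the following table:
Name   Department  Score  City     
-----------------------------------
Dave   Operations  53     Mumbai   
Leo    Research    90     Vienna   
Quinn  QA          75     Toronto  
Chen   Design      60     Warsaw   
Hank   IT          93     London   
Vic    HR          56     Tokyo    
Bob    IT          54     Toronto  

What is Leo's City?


Row 2: Leo
City = Vienna

ANSWER: Vienna


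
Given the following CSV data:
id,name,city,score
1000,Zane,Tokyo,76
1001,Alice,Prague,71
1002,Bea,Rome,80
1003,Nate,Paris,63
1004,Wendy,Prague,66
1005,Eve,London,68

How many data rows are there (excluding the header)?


Counting rows (excluding header):
Header: id,name,city,score
Data rows: 6

ANSWER: 6


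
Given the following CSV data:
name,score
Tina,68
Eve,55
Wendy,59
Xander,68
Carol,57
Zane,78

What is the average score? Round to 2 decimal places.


Scores: 68, 55, 59, 68, 57, 78
Sum = 385
Count = 6
Average = 385 / 6 = 64.17

ANSWER: 64.17


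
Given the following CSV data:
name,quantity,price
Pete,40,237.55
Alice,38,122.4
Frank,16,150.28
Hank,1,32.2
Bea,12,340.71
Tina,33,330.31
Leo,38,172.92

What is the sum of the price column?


Values in 'price' column:
  Row 1: 237.55
  Row 2: 122.4
  Row 3: 150.28
  Row 4: 32.2
  Row 5: 340.71
  Row 6: 330.31
  Row 7: 172.92
Sum = 237.55 + 122.4 + 150.28 + 32.2 + 340.71 + 330.31 + 172.92 = 1386.37

ANSWER: 1386.37


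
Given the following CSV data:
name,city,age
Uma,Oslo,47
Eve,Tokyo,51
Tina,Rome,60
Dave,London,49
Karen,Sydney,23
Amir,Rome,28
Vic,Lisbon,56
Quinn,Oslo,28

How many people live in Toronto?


Scanning city column for 'Toronto':
Total matches: 0

ANSWER: 0


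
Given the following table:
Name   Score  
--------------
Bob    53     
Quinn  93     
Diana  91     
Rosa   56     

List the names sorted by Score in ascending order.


Sorting by Score (ascending):
  Bob: 53
  Rosa: 56
  Diana: 91
  Quinn: 93


ANSWER: Bob, Rosa, Diana, Quinn


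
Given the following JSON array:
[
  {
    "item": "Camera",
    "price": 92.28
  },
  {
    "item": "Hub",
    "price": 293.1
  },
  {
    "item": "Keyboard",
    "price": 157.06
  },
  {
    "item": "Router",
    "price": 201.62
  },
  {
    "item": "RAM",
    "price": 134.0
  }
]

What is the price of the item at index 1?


Array index 1 -> Hub
price = 293.1

ANSWER: 293.1


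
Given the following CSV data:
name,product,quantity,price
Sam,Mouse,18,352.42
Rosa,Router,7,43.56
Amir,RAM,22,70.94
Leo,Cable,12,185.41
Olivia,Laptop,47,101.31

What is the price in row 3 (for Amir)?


Row 3: Amir
Column 'price' = 70.94

ANSWER: 70.94


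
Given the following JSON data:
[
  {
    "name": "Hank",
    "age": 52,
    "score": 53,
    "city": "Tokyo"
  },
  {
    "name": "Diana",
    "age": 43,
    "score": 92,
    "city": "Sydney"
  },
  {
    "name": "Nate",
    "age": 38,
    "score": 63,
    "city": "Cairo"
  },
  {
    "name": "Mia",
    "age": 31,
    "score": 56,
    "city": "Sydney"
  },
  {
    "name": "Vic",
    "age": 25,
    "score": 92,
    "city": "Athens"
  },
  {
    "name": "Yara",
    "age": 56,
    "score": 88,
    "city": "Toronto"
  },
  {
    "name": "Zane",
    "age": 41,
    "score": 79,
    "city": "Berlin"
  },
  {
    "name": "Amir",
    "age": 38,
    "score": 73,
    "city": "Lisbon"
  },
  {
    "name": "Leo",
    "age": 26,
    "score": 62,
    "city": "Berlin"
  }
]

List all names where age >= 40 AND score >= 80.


Checking both conditions:
  Hank (age=52, score=53) -> no
  Diana (age=43, score=92) -> YES
  Nate (age=38, score=63) -> no
  Mia (age=31, score=56) -> no
  Vic (age=25, score=92) -> no
  Yara (age=56, score=88) -> YES
  Zane (age=41, score=79) -> no
  Amir (age=38, score=73) -> no
  Leo (age=26, score=62) -> no


ANSWER: Diana, Yara


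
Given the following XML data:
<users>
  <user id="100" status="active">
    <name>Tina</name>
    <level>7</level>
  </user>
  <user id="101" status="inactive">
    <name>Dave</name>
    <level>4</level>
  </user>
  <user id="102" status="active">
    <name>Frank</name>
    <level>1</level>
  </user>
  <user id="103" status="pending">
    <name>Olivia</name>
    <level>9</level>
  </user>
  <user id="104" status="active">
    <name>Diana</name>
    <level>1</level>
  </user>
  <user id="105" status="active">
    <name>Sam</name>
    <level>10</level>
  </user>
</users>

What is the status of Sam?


Finding user with name = Sam
user id="105" status="active"

ANSWER: active


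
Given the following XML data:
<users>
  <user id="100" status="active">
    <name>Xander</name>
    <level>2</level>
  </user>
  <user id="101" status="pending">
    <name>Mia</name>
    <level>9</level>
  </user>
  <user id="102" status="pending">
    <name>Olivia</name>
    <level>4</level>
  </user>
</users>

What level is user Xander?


Finding user: Xander
<level>2</level>

ANSWER: 2


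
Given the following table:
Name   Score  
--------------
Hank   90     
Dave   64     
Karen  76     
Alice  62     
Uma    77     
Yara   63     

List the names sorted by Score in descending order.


Sorting by Score (descending):
  Hank: 90
  Uma: 77
  Karen: 76
  Dave: 64
  Yara: 63
  Alice: 62


ANSWER: Hank, Uma, Karen, Dave, Yara, Alice


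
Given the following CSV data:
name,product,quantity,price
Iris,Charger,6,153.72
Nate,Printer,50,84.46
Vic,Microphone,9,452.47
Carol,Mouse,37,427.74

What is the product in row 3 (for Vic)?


Row 3: Vic
Column 'product' = Microphone

ANSWER: Microphone


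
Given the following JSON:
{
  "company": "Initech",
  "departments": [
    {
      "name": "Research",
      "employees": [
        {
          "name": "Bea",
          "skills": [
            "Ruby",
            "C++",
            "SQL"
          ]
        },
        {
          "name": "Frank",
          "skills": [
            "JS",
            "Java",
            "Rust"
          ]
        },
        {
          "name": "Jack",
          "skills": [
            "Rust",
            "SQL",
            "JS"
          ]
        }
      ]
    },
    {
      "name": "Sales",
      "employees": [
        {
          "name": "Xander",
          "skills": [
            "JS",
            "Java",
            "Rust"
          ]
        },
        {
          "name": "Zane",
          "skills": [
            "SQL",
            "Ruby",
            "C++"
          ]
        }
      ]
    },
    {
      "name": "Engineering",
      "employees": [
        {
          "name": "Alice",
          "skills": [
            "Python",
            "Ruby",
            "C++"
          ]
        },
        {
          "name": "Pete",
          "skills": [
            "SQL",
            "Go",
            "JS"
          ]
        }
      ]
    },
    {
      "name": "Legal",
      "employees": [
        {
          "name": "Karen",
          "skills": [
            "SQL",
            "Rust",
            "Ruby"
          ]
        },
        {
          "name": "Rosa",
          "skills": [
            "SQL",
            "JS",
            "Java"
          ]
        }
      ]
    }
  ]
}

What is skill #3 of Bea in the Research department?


Path: departments[0].employees[0].skills[2]
Value: SQL

ANSWER: SQL


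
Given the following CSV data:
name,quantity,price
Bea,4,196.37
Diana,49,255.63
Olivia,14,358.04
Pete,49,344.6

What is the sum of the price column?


Values in 'price' column:
  Row 1: 196.37
  Row 2: 255.63
  Row 3: 358.04
  Row 4: 344.6
Sum = 196.37 + 255.63 + 358.04 + 344.6 = 1154.64

ANSWER: 1154.64


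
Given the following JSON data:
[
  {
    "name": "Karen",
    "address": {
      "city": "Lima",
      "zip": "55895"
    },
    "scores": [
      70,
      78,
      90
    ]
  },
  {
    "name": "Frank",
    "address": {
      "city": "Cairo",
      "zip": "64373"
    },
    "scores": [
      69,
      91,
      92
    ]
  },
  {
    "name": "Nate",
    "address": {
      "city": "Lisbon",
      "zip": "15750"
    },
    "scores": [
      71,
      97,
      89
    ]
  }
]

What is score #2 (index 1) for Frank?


Path: records[1].scores[1]
Value: 91

ANSWER: 91


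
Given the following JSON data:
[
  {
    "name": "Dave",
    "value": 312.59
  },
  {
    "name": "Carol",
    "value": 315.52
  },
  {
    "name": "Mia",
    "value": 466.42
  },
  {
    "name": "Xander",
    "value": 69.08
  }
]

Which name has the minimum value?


Comparing values:
  Dave: 312.59
  Carol: 315.52
  Mia: 466.42
  Xander: 69.08
Minimum: Xander (69.08)

ANSWER: Xander


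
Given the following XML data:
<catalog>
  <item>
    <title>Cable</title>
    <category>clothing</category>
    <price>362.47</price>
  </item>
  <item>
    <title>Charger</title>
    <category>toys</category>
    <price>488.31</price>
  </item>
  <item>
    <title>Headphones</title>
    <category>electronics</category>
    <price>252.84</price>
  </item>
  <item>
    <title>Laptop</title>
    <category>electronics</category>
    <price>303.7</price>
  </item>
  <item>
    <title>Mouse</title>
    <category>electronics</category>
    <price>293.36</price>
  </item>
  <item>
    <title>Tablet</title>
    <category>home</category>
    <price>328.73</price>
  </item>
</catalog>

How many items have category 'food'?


Scanning <item> elements for <category>food</category>:
Count: 0

ANSWER: 0


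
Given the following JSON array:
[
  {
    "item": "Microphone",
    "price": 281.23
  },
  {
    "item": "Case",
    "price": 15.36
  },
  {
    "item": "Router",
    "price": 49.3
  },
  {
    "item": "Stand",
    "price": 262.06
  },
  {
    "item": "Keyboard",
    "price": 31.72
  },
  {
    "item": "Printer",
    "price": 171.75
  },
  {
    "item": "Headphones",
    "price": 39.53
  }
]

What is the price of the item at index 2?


Array index 2 -> Router
price = 49.3

ANSWER: 49.3


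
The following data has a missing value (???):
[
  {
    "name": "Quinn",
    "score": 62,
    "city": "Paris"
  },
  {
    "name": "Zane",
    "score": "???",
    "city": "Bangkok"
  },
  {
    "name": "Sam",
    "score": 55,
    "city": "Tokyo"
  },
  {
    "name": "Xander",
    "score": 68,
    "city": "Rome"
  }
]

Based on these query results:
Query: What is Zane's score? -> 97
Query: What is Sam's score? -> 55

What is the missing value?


The missing value is Zane's score
From query: Zane's score = 97

ANSWER: 97


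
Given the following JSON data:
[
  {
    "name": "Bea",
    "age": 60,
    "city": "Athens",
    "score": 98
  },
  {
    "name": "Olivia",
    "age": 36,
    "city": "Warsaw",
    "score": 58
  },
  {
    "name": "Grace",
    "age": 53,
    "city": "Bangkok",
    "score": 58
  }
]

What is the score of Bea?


Looking up record where name = Bea
Record index: 0
Field 'score' = 98

ANSWER: 98


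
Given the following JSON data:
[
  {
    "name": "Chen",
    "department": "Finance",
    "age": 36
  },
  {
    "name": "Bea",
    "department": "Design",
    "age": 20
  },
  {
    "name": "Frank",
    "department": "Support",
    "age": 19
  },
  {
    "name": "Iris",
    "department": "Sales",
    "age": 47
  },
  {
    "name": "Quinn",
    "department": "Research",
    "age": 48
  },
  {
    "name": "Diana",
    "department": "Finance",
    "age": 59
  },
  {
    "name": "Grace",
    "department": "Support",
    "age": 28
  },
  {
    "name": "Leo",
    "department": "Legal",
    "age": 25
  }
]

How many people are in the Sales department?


Scanning records for department = Sales
  Record 3: Iris
Count: 1

ANSWER: 1
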